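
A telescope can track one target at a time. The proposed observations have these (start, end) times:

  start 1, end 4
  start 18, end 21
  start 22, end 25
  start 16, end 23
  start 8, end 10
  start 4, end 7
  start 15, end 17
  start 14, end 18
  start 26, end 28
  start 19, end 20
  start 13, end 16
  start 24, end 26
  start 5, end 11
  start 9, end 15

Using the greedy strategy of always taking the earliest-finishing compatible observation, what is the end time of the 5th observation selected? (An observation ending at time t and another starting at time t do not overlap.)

Greedy by earliest finish: after sorting by end time, pick each interval compatible with the last pick.
Sorted by end: (1,4)  (4,7)  (8,10)  (5,11)  (9,15)  (13,16)  (15,17)  (14,18)  (19,20)  (18,21)  (16,23)  (22,25)  (24,26)  (26,28)
take (1,4); take (4,7); take (8,10); take (13,16); skip (14,18); take (19,20); skip (18,21); take (22,25); take (26,28).
Selected: (1,4) (4,7) (8,10) (13,16) (19,20) (22,25) (26,28)

20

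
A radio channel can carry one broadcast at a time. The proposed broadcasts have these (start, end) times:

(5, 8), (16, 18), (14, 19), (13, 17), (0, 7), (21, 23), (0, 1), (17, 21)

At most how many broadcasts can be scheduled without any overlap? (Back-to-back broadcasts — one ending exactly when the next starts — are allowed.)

Sort by end time and greedily take each interval whose start is ≥ the last chosen end.
By end time: (0,1), (0,7), (5,8), (13,17), (16,18), (14,19), (17,21), (21,23).
Pick (0,1); next start ≥ 1 → (5,8); next start ≥ 8 → (13,17); next start ≥ 17 → (17,21); next start ≥ 21 → (21,23).
Selected 5 broadcasts.

5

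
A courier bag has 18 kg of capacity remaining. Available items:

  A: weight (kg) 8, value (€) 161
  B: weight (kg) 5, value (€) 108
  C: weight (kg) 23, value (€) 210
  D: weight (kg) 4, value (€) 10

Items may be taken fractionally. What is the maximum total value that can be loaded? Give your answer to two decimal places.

314.65

Ratios (sorted): B 21.60, A 20.12, C 9.13, D 2.50
take B (5 @ 108); take A (8 @ 161); take 5/23 of C → 45.65. Capacity used 18/18.
Total value = 314.65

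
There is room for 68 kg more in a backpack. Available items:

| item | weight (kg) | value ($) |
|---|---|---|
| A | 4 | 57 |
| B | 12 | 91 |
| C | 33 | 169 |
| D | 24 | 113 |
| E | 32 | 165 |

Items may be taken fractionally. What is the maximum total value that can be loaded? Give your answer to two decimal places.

Sort by value per unit weight and fill in that order.
Ratios (sorted): A 14.25, B 7.58, E 5.16, C 5.12, D 4.71
take A (4 @ 57); take B (12 @ 91); take E (32 @ 165); take 20/33 of C → 102.42. Capacity used 68/68.
Total value = 415.42

415.42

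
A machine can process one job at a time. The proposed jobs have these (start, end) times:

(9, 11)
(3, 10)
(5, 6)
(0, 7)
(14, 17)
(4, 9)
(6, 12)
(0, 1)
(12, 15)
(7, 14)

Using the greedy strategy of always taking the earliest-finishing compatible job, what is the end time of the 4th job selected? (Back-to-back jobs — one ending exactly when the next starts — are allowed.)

Greedy by earliest finish: after sorting by end time, pick each interval compatible with the last pick.
Sorted by end: (0,1)  (5,6)  (0,7)  (4,9)  (3,10)  (9,11)  (6,12)  (7,14)  (12,15)  (14,17)
take (0,1); take (5,6); skip (3,10); take (9,11); skip (6,12); skip (7,14); take (12,15).
Selected: (0,1) (5,6) (9,11) (12,15)

15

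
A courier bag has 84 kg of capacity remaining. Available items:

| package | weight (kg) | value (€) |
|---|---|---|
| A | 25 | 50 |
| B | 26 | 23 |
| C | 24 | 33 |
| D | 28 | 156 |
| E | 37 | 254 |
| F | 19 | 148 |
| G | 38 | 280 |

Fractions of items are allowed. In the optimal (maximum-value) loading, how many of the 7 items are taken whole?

2

Order: F (148/19=7.79) > G (280/38=7.37) > E (254/37=6.86) > D (156/28=5.57) > A (50/25=2.00) > C (33/24=1.38) > B (23/26=0.88)
Fill: take F (19 @ 148) → take G (38 @ 280) → take 27/37 of E → 185.35; 84/84 used.
2 item(s) taken whole; one partial (take 27/37 of E).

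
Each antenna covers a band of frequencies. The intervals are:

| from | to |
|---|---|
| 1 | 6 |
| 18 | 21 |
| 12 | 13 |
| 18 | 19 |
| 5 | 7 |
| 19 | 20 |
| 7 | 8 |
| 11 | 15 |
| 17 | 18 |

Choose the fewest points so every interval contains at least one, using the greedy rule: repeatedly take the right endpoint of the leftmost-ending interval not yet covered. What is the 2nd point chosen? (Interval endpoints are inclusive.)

Process intervals by earliest right end; each time one isn't hit yet, stab at its right endpoint.
By right end: [1,6]  [5,7]  [7,8]  [12,13]  [11,15]  [17,18]  [18,19]  [19,20]  [18,21]
[1,6] uncovered → point at 6; [7,8] uncovered → point at 8; [12,13] uncovered → point at 13; [17,18] uncovered → point at 18; [19,20] uncovered → point at 20.
Points: 6, 8, 13, 18, 20 (5 total).

8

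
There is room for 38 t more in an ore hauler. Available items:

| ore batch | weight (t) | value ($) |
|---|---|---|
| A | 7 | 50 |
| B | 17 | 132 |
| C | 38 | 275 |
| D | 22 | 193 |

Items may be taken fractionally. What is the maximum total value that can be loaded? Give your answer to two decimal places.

317.24

Sort by value per unit weight and fill in that order.
Order: D (193/22=8.77) > B (132/17=7.76) > C (275/38=7.24) > A (50/7=7.14)
Fill: take D (22 @ 193) → take 16/17 of B → 124.24; 38/38 used.
Total value = 317.24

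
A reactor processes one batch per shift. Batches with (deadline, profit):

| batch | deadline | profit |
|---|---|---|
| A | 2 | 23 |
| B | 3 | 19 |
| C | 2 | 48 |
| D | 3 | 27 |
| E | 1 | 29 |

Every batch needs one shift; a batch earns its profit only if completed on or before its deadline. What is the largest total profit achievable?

104

Take jobs in profit order; each goes to the latest open slot no later than its deadline.
Profit order: C=48 E=29 D=27 A=23 B=19
Assign: C→slot 2, E→slot 1, D→slot 3, A skipped, B skipped.
Slots: [1:E] [2:C] [3:D]
Profit = 29 + 48 + 27 = 104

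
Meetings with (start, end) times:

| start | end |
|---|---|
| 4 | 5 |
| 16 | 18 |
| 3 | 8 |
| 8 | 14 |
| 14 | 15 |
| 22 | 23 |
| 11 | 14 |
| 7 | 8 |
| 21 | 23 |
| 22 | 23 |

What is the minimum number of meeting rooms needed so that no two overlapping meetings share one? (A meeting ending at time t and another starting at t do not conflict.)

starts: [3, 4, 7, 8, 11, 14, 16, 21, 22, 22]
ends:   [5, 8, 8, 14, 14, 15, 18, 23, 23, 23]
s3→1 s4→2 e5→1 s7→2 e8→1 e8→0 s8→1 s11→2 e14→1 e14→0 s14→1 e15→0 s16→1 e18→0 s21→1 s22→2 s22→3  — peak 3.

3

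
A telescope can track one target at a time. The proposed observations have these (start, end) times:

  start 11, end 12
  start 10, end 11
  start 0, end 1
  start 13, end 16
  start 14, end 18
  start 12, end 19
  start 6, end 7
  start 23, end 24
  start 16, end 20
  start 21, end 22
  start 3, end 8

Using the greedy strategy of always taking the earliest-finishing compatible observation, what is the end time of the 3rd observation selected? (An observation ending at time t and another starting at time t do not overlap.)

Greedy by earliest finish: after sorting by end time, pick each interval compatible with the last pick.
Sorted by end: (0,1)  (6,7)  (3,8)  (10,11)  (11,12)  (13,16)  (14,18)  (12,19)  (16,20)  (21,22)  (23,24)
take (0,1); take (6,7); take (10,11); take (11,12); take (13,16); take (16,20); take (21,22); take (23,24).
Selected: (0,1) (6,7) (10,11) (11,12) (13,16) (16,20) (21,22) (23,24)

11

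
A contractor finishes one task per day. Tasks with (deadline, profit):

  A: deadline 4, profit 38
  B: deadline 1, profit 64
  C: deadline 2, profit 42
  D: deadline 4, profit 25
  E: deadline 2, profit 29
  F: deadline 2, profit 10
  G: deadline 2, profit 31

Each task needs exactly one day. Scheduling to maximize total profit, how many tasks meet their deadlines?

4

Sort by profit descending; place each in the latest free slot ≤ its deadline.
Profit order: B=64 C=42 A=38 G=31 E=29 D=25 F=10
Assign: B→slot 1, C→slot 2, A→slot 4, G skipped, E skipped, D→slot 3, F skipped.
Slots: [1:B] [2:C] [3:D] [4:A]
4 of 7 scheduled.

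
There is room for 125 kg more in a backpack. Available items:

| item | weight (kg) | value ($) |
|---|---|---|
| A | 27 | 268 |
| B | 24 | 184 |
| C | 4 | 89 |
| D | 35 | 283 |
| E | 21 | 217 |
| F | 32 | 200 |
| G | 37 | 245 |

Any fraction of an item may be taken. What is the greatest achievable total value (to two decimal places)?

1133.70

Sort by value per unit weight and fill in that order.
Order: C (89/4=22.25) > E (217/21=10.33) > A (268/27=9.93) > D (283/35=8.09) > B (184/24=7.67) > G (245/37=6.62) > F (200/32=6.25)
Fill: take C (4 @ 89) → take E (21 @ 217) → take A (27 @ 268) → take D (35 @ 283) → take B (24 @ 184) → take 14/37 of G → 92.70; 125/125 used.
Total value = 1133.70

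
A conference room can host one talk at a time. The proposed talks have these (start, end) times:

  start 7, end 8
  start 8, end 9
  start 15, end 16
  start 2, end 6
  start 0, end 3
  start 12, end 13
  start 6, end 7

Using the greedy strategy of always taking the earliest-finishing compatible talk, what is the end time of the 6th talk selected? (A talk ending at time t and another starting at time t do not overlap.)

Sort by end time and greedily take each interval whose start is ≥ the last chosen end.
Sorted by end: (0,3)  (2,6)  (6,7)  (7,8)  (8,9)  (12,13)  (15,16)
take (0,3); take (6,7); take (7,8); take (8,9); take (12,13); take (15,16).
Selected: (0,3) (6,7) (7,8) (8,9) (12,13) (15,16)

16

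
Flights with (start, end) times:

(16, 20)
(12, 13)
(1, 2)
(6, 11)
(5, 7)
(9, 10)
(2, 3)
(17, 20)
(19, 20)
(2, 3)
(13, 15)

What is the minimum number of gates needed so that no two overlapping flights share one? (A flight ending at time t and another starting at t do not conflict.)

3

Count concurrent intervals with a sweep; the peak is the room count.
Events (time:±→running): 1:+→1 2:-→0 2:+→1 2:+→2 3:-→1 3:-→0 5:+→1 6:+→2 7:-→1 9:+→2 10:-→1 11:-→0 12:+→1 13:-→0 13:+→1 15:-→0 16:+→1 17:+→2 19:+→3 … peak 3.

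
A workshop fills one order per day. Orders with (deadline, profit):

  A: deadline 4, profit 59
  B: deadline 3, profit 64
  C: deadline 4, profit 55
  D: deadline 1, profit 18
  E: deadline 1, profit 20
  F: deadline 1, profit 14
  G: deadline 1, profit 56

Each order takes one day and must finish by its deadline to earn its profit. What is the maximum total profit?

234

Sort by profit descending; place each in the latest free slot ≤ its deadline.
By profit: B(d3,64), A(d4,59), G(d1,56), C(d4,55), E(d1,20), D(d1,18), F(d1,14)
B→slot 3; A→slot 4; G→slot 1; C→slot 2; E skipped; D skipped; F skipped.
Profit = 56 + 55 + 64 + 59 = 234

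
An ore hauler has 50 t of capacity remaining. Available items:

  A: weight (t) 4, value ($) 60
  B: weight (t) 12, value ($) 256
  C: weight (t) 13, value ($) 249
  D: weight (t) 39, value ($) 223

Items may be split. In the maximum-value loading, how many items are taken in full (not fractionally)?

Sort by value per unit weight and fill in that order.
Order: B (256/12=21.33) > C (249/13=19.15) > A (60/4=15.00) > D (223/39=5.72)
Fill: take B (12 @ 256) → take C (13 @ 249) → take A (4 @ 60) → take 21/39 of D → 120.08; 50/50 used.
3 item(s) taken whole; one partial (take 21/39 of D).

3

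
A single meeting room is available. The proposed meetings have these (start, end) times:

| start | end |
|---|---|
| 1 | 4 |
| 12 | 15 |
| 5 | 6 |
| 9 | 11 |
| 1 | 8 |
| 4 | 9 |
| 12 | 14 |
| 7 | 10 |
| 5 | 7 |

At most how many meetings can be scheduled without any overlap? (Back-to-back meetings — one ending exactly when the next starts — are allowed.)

Sort by end time and greedily take each interval whose start is ≥ the last chosen end.
By end time: (1,4), (5,6), (5,7), (1,8), (4,9), (7,10), (9,11), (12,14), (12,15).
Pick (1,4); next start ≥ 4 → (5,6); next start ≥ 6 → (7,10); next start ≥ 10 → (12,14).
Selected 4 meetings.

4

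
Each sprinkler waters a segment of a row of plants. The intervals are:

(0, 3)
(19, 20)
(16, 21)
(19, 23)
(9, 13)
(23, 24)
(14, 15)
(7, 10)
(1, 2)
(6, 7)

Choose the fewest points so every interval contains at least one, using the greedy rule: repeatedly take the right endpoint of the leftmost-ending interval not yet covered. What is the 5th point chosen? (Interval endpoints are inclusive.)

20

Process intervals by earliest right end; each time one isn't hit yet, stab at its right endpoint.
By right end: [1,2]  [0,3]  [6,7]  [7,10]  [9,13]  [14,15]  [19,20]  [16,21]  [19,23]  [23,24]
[1,2] uncovered → point at 2; [6,7] uncovered → point at 7; [9,13] uncovered → point at 13; [14,15] uncovered → point at 15; [19,20] uncovered → point at 20; [23,24] uncovered → point at 24.
Points: 2, 7, 13, 15, 20, 24 (6 total).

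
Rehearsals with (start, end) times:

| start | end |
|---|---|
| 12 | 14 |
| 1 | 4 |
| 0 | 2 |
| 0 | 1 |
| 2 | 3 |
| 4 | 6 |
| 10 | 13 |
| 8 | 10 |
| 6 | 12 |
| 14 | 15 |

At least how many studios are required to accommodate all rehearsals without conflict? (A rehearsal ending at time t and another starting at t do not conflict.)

starts: [0, 0, 1, 2, 4, 6, 8, 10, 12, 14]
ends:   [1, 2, 3, 4, 6, 10, 12, 13, 14, 15]
s0→1 s0→2  — peak 2.

2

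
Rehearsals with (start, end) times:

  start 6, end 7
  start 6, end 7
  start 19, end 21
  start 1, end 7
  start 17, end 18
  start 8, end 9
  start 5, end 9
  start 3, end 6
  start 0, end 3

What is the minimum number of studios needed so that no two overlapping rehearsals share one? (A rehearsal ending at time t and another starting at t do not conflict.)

4

starts: [0, 1, 3, 5, 6, 6, 8, 17, 19]
ends:   [3, 6, 7, 7, 7, 9, 9, 18, 21]
s0→1 s1→2 e3→1 s3→2 s5→3 e6→2 s6→3 s6→4  — peak 4.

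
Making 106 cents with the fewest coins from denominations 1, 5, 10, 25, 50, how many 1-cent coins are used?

1

106 = 2×50 + 1×5 + 1×1
Count of 1: 1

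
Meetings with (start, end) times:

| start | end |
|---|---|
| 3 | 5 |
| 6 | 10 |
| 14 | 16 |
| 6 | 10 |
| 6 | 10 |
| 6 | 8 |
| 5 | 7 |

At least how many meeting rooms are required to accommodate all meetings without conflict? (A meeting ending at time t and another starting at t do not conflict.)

5

Count concurrent intervals with a sweep; the peak is the room count.
starts: [3, 5, 6, 6, 6, 6, 14]
ends:   [5, 7, 8, 10, 10, 10, 16]
s3→1 e5→0 s5→1 s6→2 s6→3 s6→4 s6→5  — peak 5.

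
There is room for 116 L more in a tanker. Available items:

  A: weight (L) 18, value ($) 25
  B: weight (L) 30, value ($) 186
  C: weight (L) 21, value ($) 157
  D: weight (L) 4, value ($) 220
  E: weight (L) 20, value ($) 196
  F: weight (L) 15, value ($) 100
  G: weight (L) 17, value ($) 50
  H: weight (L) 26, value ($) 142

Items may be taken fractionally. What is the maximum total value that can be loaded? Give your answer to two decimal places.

1001.00

Sort by value per unit weight and fill in that order.
Ratios (sorted): D 55.00, E 9.80, C 7.48, F 6.67, B 6.20, H 5.46, G 2.94, A 1.39
take D (4 @ 220); take E (20 @ 196); take C (21 @ 157); take F (15 @ 100); take B (30 @ 186); take H (26 @ 142). Capacity used 116/116.
Total value = 1001.00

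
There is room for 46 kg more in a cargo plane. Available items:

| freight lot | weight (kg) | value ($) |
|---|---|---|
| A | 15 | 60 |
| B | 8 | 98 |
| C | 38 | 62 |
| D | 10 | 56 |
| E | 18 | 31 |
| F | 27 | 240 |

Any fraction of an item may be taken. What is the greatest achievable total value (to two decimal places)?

398.00

Ratios (sorted): B 12.25, F 8.89, D 5.60, A 4.00, E 1.72, C 1.63
take B (8 @ 98); take F (27 @ 240); take D (10 @ 56); take 1/15 of A → 4.00. Capacity used 46/46.
Total value = 398.00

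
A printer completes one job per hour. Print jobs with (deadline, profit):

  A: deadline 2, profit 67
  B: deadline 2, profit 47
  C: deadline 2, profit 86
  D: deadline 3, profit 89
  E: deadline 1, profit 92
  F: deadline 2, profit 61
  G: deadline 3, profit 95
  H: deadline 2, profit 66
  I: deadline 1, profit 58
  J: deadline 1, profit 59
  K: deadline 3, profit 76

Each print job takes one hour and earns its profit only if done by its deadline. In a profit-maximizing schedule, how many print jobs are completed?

3

Take jobs in profit order; each goes to the latest open slot no later than its deadline.
By profit: G(d3,95), E(d1,92), D(d3,89), C(d2,86), K(d3,76), A(d2,67), H(d2,66), F(d2,61), J(d1,59), I(d1,58), B(d2,47)
G→slot 3; E→slot 1; D→slot 2; C skipped; K skipped; A skipped; H skipped; F skipped; J skipped; I skipped; B skipped.
3 of 11 scheduled.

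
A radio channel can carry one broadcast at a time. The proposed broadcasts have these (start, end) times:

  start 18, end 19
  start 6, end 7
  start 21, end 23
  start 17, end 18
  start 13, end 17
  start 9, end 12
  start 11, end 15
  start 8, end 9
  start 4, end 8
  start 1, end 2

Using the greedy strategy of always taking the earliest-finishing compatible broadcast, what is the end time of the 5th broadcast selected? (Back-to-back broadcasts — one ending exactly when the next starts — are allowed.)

Greedy by earliest finish: after sorting by end time, pick each interval compatible with the last pick.
By end time: (1,2), (6,7), (4,8), (8,9), (9,12), (11,15), (13,17), (17,18), (18,19), (21,23).
Pick (1,2); next start ≥ 2 → (6,7); next start ≥ 7 → (8,9); next start ≥ 9 → (9,12); next start ≥ 12 → (13,17); next start ≥ 17 → (17,18); next start ≥ 18 → (18,19); next start ≥ 19 → (21,23).
Selected: (1,2) (6,7) (8,9) (9,12) (13,17) (17,18) (18,19) (21,23)

17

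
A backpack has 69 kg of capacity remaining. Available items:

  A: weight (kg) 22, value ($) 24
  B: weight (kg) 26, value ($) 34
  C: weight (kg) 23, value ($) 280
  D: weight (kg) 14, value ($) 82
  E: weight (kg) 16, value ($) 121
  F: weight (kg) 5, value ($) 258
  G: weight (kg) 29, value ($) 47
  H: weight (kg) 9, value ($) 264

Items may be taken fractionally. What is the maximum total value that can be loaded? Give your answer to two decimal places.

1008.24

Order: F (258/5=51.60) > H (264/9=29.33) > C (280/23=12.17) > E (121/16=7.56) > D (82/14=5.86) > G (47/29=1.62) > B (34/26=1.31) > A (24/22=1.09)
Fill: take F (5 @ 258) → take H (9 @ 264) → take C (23 @ 280) → take E (16 @ 121) → take D (14 @ 82) → take 2/29 of G → 3.24; 69/69 used.
Total value = 1008.24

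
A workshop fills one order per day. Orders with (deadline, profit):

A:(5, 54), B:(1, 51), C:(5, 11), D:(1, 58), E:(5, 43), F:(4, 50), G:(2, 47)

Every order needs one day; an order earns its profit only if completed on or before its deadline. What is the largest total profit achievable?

252

Sort by profit descending; place each in the latest free slot ≤ its deadline.
By profit: D(d1,58), A(d5,54), B(d1,51), F(d4,50), G(d2,47), E(d5,43), C(d5,11)
D→slot 1; A→slot 5; B skipped; F→slot 4; G→slot 2; E→slot 3; C skipped.
Profit = 58 + 47 + 43 + 50 + 54 = 252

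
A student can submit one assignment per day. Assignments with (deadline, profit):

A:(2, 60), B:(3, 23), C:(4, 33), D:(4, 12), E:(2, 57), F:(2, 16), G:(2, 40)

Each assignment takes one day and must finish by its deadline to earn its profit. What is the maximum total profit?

Take jobs in profit order; each goes to the latest open slot no later than its deadline.
By profit: A(d2,60), E(d2,57), G(d2,40), C(d4,33), B(d3,23), F(d2,16), D(d4,12)
A→slot 2; E→slot 1; G skipped; C→slot 4; B→slot 3; F skipped; D skipped.
Profit = 57 + 60 + 23 + 33 = 173

173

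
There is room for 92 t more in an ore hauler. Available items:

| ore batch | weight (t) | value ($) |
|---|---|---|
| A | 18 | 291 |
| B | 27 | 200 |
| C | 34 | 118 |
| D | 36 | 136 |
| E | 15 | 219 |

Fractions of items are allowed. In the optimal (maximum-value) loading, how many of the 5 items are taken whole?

3

Order: A (291/18=16.17) > E (219/15=14.60) > B (200/27=7.41) > D (136/36=3.78) > C (118/34=3.47)
Fill: take A (18 @ 291) → take E (15 @ 219) → take B (27 @ 200) → take 32/36 of D → 120.89; 92/92 used.
3 item(s) taken whole; one partial (take 32/36 of D).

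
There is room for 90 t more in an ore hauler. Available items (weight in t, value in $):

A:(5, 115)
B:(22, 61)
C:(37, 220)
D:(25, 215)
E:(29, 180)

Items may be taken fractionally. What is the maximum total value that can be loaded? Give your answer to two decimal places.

Sort by value per unit weight and fill in that order.
Order: A (115/5=23.00) > D (215/25=8.60) > E (180/29=6.21) > C (220/37=5.95) > B (61/22=2.77)
Fill: take A (5 @ 115) → take D (25 @ 215) → take E (29 @ 180) → take 31/37 of C → 184.32; 90/90 used.
Total value = 694.32

694.32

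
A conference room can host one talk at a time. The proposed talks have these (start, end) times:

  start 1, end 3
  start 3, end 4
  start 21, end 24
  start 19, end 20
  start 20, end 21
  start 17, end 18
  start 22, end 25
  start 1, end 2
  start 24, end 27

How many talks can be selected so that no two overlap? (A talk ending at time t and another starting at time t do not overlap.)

Order by finish time; keep every interval that doesn't clash with the previous kept one.
Sorted by end: (1,2)  (1,3)  (3,4)  (17,18)  (19,20)  (20,21)  (21,24)  (22,25)  (24,27)
take (1,2); take (3,4); take (17,18); take (19,20); take (20,21); take (21,24); take (24,27).
Selected 7 talks.

7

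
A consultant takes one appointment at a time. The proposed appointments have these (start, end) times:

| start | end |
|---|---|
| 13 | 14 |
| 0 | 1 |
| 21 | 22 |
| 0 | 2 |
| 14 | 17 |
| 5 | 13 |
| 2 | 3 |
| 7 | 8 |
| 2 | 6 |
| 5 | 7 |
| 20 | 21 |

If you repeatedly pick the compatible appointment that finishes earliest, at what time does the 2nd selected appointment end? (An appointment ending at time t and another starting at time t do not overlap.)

Sort by end time and greedily take each interval whose start is ≥ the last chosen end.
Sorted by end: (0,1)  (0,2)  (2,3)  (2,6)  (5,7)  (7,8)  (5,13)  (13,14)  (14,17)  (20,21)  (21,22)
take (0,1); take (2,3); take (5,7); take (7,8); take (13,14); take (14,17); take (20,21); take (21,22).
Selected: (0,1) (2,3) (5,7) (7,8) (13,14) (14,17) (20,21) (21,22)

3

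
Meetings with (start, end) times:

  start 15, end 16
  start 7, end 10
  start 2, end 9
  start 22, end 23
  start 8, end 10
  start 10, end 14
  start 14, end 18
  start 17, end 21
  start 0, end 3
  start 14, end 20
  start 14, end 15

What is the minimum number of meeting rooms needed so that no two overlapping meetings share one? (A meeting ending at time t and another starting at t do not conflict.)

3

The answer is the maximum number of intervals overlapping at any instant.
Events (time:±→running): 0:+→1 2:+→2 3:-→1 7:+→2 8:+→3 … peak 3.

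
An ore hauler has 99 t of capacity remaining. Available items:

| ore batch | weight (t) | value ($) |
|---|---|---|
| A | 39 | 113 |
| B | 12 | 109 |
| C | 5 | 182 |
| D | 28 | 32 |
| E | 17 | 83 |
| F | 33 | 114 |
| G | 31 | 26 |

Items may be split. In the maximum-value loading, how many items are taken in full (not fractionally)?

4

Sort by value per unit weight and fill in that order.
Ratios (sorted): C 36.40, B 9.08, E 4.88, F 3.45, A 2.90, D 1.14, G 0.84
take C (5 @ 182); take B (12 @ 109); take E (17 @ 83); take F (33 @ 114); take 32/39 of A → 92.72. Capacity used 99/99.
4 item(s) taken whole; one partial (take 32/39 of A).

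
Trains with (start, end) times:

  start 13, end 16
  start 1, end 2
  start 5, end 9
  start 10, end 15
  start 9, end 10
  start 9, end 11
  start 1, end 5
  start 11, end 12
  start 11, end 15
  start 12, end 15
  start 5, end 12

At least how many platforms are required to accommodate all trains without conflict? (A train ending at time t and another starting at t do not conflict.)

The answer is the maximum number of intervals overlapping at any instant.
starts: [1, 1, 5, 5, 9, 9, 10, 11, 11, 12, 13]
ends:   [2, 5, 9, 10, 11, 12, 12, 15, 15, 15, 16]
s1→1 s1→2 e2→1 e5→0 s5→1 s5→2 e9→1 s9→2 s9→3 e10→2 s10→3 e11→2 s11→3 s11→4  — peak 4.

4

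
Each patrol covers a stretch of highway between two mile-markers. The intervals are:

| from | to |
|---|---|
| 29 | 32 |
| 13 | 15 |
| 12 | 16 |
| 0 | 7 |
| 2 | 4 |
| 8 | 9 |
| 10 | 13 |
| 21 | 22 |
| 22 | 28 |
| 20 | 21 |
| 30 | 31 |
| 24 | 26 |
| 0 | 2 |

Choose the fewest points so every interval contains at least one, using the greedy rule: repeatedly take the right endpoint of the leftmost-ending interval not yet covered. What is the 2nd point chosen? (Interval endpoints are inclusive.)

9

Process intervals by earliest right end; each time one isn't hit yet, stab at its right endpoint.
By right end: [0,2]  [2,4]  [0,7]  [8,9]  [10,13]  [13,15]  [12,16]  [20,21]  [21,22]  [24,26]  [22,28]  [30,31]  [29,32]
[0,2] uncovered → point at 2; [8,9] uncovered → point at 9; [10,13] uncovered → point at 13; [20,21] uncovered → point at 21; [24,26] uncovered → point at 26; [30,31] uncovered → point at 31.
Points: 2, 9, 13, 21, 26, 31 (6 total).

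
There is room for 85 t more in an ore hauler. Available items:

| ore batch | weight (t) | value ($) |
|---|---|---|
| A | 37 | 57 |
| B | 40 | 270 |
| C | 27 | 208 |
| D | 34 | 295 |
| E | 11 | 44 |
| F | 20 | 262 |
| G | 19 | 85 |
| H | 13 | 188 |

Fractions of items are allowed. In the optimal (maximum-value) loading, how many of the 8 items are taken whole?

3

Sort by value per unit weight and fill in that order.
Ratios (sorted): H 14.46, F 13.10, D 8.68, C 7.70, B 6.75, G 4.47, E 4.00, A 1.54
take H (13 @ 188); take F (20 @ 262); take D (34 @ 295); take 18/27 of C → 138.67. Capacity used 85/85.
3 item(s) taken whole; one partial (take 18/27 of C).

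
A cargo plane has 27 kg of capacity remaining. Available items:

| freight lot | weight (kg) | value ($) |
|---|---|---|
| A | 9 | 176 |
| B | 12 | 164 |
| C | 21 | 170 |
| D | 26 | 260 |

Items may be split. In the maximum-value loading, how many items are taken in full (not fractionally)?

Greedy by value/weight ratio, highest first.
Ratios (sorted): A 19.56, B 13.67, D 10.00, C 8.10
take A (9 @ 176); take B (12 @ 164); take 6/26 of D → 60.00. Capacity used 27/27.
2 item(s) taken whole; one partial (take 6/26 of D).

2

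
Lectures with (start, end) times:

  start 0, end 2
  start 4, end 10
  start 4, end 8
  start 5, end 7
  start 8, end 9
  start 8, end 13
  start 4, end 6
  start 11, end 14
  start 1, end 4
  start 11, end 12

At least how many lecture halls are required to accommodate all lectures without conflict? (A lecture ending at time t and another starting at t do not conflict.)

4

Count concurrent intervals with a sweep; the peak is the room count.
Events (time:±→running): 0:+→1 1:+→2 2:-→1 4:-→0 4:+→1 4:+→2 4:+→3 5:+→4 … peak 4.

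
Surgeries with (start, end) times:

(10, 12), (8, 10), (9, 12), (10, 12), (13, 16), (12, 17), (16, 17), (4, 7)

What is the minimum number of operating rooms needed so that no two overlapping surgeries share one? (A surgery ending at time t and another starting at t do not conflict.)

3

Events (time:±→running): 4:+→1 7:-→0 8:+→1 9:+→2 10:-→1 10:+→2 10:+→3 … peak 3.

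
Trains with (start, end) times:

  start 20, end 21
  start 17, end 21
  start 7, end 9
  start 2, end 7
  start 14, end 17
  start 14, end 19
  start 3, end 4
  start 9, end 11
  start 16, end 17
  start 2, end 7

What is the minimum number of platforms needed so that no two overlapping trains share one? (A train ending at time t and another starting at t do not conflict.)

3

starts: [2, 2, 3, 7, 9, 14, 14, 16, 17, 20]
ends:   [4, 7, 7, 9, 11, 17, 17, 19, 21, 21]
s2→1 s2→2 s3→3  — peak 3.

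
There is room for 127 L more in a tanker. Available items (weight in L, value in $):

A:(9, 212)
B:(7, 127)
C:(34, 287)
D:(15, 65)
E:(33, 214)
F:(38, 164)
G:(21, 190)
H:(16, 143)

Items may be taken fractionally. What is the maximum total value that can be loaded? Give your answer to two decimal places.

1203.33

Sort by value per unit weight and fill in that order.
Order: A (212/9=23.56) > B (127/7=18.14) > G (190/21=9.05) > H (143/16=8.94) > C (287/34=8.44) > E (214/33=6.48) > D (65/15=4.33) > F (164/38=4.32)
Fill: take A (9 @ 212) → take B (7 @ 127) → take G (21 @ 190) → take H (16 @ 143) → take C (34 @ 287) → take E (33 @ 214) → take 7/15 of D → 30.33; 127/127 used.
Total value = 1203.33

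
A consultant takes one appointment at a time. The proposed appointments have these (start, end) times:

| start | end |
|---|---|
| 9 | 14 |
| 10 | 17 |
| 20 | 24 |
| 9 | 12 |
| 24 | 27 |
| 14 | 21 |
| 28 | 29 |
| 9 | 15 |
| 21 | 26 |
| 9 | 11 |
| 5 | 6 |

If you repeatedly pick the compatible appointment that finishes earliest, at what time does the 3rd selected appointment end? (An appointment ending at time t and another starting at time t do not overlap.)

Sort by end time and greedily take each interval whose start is ≥ the last chosen end.
Sorted by end: (5,6)  (9,11)  (9,12)  (9,14)  (9,15)  (10,17)  (14,21)  (20,24)  (21,26)  (24,27)  (28,29)
take (5,6); take (9,11); skip (9,15); take (14,21); take (21,26); take (28,29).
Selected: (5,6) (9,11) (14,21) (21,26) (28,29)

21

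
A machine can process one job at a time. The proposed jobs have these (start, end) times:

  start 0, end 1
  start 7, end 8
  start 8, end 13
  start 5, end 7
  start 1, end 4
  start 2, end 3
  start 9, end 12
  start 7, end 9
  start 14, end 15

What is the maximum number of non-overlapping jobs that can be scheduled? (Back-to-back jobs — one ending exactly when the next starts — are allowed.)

By end time: (0,1), (2,3), (1,4), (5,7), (7,8), (7,9), (9,12), (8,13), (14,15).
Pick (0,1); next start ≥ 1 → (2,3); next start ≥ 3 → (5,7); next start ≥ 7 → (7,8); next start ≥ 8 → (9,12); next start ≥ 12 → (14,15).
Selected 6 jobs.

6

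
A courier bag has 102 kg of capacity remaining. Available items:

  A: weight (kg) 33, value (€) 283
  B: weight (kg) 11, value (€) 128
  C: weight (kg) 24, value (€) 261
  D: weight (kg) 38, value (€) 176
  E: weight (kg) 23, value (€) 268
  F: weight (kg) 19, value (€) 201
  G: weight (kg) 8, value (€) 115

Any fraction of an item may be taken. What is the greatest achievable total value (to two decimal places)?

1118.79

Sort by value per unit weight and fill in that order.
Order: G (115/8=14.38) > E (268/23=11.65) > B (128/11=11.64) > C (261/24=10.88) > F (201/19=10.58) > A (283/33=8.58) > D (176/38=4.63)
Fill: take G (8 @ 115) → take E (23 @ 268) → take B (11 @ 128) → take C (24 @ 261) → take F (19 @ 201) → take 17/33 of A → 145.79; 102/102 used.
Total value = 1118.79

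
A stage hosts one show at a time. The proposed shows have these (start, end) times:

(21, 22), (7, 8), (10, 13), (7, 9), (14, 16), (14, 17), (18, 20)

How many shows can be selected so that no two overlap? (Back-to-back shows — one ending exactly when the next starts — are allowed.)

5

Greedy by earliest finish: after sorting by end time, pick each interval compatible with the last pick.
By end time: (7,8), (7,9), (10,13), (14,16), (14,17), (18,20), (21,22).
Pick (7,8); next start ≥ 8 → (10,13); next start ≥ 13 → (14,16); next start ≥ 16 → (18,20); next start ≥ 20 → (21,22).
Selected 5 shows.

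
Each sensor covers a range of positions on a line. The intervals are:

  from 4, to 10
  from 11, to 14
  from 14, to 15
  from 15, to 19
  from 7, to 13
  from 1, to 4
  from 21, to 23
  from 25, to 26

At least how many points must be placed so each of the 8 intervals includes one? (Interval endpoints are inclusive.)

Sorted: [1,4] [4,10] [7,13] [11,14] [14,15] [15,19] [21,23] [25,26]
{[1,4],[4,10]} hit by 4; {[7,13],[11,14]} hit by 13; {[14,15],[15,19]} hit by 15; {[21,23]} hit by 23; {[25,26]} hit by 26.
Points: 4, 13, 15, 23, 26 (5 total).

5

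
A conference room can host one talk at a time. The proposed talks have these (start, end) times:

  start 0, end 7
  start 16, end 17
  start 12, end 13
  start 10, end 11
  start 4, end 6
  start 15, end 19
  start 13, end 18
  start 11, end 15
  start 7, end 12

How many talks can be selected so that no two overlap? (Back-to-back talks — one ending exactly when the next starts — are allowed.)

4

By end time: (4,6), (0,7), (10,11), (7,12), (12,13), (11,15), (16,17), (13,18), (15,19).
Pick (4,6); next start ≥ 6 → (10,11); next start ≥ 11 → (12,13); next start ≥ 13 → (16,17).
Selected 4 talks.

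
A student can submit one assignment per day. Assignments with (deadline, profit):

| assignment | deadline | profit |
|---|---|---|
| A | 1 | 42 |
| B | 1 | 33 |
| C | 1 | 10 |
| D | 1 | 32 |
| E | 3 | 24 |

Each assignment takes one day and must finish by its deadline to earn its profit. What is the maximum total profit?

66

Take jobs in profit order; each goes to the latest open slot no later than its deadline.
By profit: A(d1,42), B(d1,33), D(d1,32), E(d3,24), C(d1,10)
A→slot 1; B skipped; D skipped; E→slot 3; C skipped.
Profit = 42 + 24 = 66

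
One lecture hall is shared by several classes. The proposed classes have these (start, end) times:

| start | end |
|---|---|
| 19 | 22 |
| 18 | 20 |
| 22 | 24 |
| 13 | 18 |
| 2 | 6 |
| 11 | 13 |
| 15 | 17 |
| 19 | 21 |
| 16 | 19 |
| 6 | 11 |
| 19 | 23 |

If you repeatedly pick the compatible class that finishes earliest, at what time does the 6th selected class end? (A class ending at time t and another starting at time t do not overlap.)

24

Order by finish time; keep every interval that doesn't clash with the previous kept one.
Sorted by end: (2,6)  (6,11)  (11,13)  (15,17)  (13,18)  (16,19)  (18,20)  (19,21)  (19,22)  (19,23)  (22,24)
take (2,6); take (6,11); take (11,13); take (15,17); take (18,20); skip (19,22); take (22,24).
Selected: (2,6) (6,11) (11,13) (15,17) (18,20) (22,24)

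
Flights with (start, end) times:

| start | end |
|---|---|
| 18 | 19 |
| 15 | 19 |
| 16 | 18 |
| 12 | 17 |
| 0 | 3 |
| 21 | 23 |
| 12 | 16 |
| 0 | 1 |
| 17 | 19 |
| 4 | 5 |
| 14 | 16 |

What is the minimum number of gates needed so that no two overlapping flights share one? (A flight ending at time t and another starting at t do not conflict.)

4

Events (time:±→running): 0:+→1 0:+→2 1:-→1 3:-→0 4:+→1 5:-→0 12:+→1 12:+→2 14:+→3 15:+→4 … peak 4.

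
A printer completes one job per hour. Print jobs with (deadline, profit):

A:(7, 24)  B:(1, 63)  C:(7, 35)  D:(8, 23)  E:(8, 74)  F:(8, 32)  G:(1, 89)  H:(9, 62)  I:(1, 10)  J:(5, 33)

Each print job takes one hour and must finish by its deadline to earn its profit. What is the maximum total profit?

372

Take jobs in profit order; each goes to the latest open slot no later than its deadline.
By profit: G(d1,89), E(d8,74), B(d1,63), H(d9,62), C(d7,35), J(d5,33), F(d8,32), A(d7,24), D(d8,23), I(d1,10)
G→slot 1; E→slot 8; B skipped; H→slot 9; C→slot 7; J→slot 5; F→slot 6; A→slot 4; D→slot 3; I skipped.
Profit = 89 + 23 + 24 + 33 + 32 + 35 + 74 + 62 = 372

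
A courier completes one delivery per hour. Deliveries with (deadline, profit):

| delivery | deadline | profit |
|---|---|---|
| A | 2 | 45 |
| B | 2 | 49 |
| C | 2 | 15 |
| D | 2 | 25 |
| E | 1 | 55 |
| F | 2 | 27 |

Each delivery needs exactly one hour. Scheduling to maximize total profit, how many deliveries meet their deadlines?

2

Profit order: E=55 B=49 A=45 F=27 D=25 C=15
Assign: E→slot 1, B→slot 2, A skipped, F skipped, D skipped, C skipped.
Slots: [1:E] [2:B]
2 of 6 scheduled.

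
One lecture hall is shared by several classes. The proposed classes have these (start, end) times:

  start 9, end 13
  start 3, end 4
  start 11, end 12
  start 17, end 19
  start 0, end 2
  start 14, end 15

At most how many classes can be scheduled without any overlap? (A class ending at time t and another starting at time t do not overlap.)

Order by finish time; keep every interval that doesn't clash with the previous kept one.
Sorted by end: (0,2)  (3,4)  (11,12)  (9,13)  (14,15)  (17,19)
take (0,2); take (3,4); take (11,12); take (14,15); take (17,19).
Selected 5 classes.

5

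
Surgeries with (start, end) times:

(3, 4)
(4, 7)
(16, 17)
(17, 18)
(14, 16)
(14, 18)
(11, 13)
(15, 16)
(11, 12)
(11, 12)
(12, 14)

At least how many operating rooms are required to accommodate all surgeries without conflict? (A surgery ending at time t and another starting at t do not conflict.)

3

Events (time:±→running): 3:+→1 4:-→0 4:+→1 7:-→0 11:+→1 11:+→2 11:+→3 … peak 3.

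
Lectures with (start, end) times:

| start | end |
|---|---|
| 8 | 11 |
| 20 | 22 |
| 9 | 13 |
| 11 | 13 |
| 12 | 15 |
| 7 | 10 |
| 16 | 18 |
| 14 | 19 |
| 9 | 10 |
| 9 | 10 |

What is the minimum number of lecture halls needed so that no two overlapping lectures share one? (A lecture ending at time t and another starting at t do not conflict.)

5

Events (time:±→running): 7:+→1 8:+→2 9:+→3 9:+→4 9:+→5 … peak 5.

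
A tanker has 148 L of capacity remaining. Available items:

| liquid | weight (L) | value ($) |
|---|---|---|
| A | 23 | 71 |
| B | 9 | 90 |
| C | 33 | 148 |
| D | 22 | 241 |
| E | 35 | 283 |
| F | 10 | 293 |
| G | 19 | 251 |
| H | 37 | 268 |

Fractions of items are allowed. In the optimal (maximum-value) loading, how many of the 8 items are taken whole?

Sort by value per unit weight and fill in that order.
Ratios (sorted): F 29.30, G 13.21, D 10.95, B 10.00, E 8.09, H 7.24, C 4.48, A 3.09
take F (10 @ 293); take G (19 @ 251); take D (22 @ 241); take B (9 @ 90); take E (35 @ 283); take H (37 @ 268); take 16/33 of C → 71.76. Capacity used 148/148.
6 item(s) taken whole; one partial (take 16/33 of C).

6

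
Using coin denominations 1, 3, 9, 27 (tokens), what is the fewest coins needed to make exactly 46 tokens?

4

Use the largest denomination that fits, subtract, and repeat.
46 − 1×27→19 − 2×9→1 − 1×1→0
Total coins = 1 + 2 + 1 = 4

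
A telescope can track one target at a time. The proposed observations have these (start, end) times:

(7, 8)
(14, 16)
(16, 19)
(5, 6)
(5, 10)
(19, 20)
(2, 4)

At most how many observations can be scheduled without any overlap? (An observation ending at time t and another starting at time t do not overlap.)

By end time: (2,4), (5,6), (7,8), (5,10), (14,16), (16,19), (19,20).
Pick (2,4); next start ≥ 4 → (5,6); next start ≥ 6 → (7,8); next start ≥ 8 → (14,16); next start ≥ 16 → (16,19); next start ≥ 19 → (19,20).
Selected 6 observations.

6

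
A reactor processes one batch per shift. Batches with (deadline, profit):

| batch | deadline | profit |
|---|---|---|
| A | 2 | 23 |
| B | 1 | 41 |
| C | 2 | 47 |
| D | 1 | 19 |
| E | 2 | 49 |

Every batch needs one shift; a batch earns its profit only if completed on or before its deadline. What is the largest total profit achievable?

Sort by profit descending; place each in the latest free slot ≤ its deadline.
By profit: E(d2,49), C(d2,47), B(d1,41), A(d2,23), D(d1,19)
E→slot 2; C→slot 1; B skipped; A skipped; D skipped.
Profit = 47 + 49 = 96

96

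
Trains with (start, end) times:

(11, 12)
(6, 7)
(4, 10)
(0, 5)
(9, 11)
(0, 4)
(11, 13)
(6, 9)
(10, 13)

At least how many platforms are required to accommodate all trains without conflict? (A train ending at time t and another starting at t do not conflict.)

3

Events (time:±→running): 0:+→1 0:+→2 4:-→1 4:+→2 5:-→1 6:+→2 6:+→3 … peak 3.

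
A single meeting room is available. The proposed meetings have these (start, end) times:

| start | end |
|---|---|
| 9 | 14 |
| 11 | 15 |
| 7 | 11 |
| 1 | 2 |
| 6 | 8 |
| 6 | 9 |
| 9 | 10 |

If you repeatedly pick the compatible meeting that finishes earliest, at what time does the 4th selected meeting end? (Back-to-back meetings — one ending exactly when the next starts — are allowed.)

Greedy by earliest finish: after sorting by end time, pick each interval compatible with the last pick.
By end time: (1,2), (6,8), (6,9), (9,10), (7,11), (9,14), (11,15).
Pick (1,2); next start ≥ 2 → (6,8); next start ≥ 8 → (9,10); next start ≥ 10 → (11,15).
Selected: (1,2) (6,8) (9,10) (11,15)

15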